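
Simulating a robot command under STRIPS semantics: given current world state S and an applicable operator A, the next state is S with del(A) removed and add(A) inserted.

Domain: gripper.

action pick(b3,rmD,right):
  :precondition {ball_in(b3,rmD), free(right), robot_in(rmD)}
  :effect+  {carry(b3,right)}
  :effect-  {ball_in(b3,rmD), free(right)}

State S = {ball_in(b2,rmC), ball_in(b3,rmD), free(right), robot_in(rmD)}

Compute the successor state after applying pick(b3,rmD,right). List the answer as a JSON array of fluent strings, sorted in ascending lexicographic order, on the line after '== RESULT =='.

Progress:
  pre ⊆ S: {ball_in(b3,rmD), free(right), robot_in(rmD)} ⊆ S  — applicable
  S \ del = {ball_in(b2,rmC), robot_in(rmD)}
  ∪ add   = {ball_in(b2,rmC), carry(b3,right), robot_in(rmD)}

== RESULT ==
["ball_in(b2,rmC)", "carry(b3,right)", "robot_in(rmD)"]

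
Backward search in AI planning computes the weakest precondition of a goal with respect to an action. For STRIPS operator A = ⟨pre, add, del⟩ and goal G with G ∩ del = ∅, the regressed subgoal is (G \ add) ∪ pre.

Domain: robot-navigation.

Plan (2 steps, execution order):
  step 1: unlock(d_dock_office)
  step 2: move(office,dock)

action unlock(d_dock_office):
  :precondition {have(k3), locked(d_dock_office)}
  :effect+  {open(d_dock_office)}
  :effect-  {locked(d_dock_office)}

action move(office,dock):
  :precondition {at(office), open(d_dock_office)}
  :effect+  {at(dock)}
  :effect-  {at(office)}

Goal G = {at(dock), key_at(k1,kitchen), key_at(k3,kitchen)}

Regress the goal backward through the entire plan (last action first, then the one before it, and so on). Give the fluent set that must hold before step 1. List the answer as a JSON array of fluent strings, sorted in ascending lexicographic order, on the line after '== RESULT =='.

Work backward from the goal:
  through step 2 (move(office,dock)): drop {at(dock)}, keep {key_at(k1,kitchen), key_at(k3,kitchen)}, require {at(office), open(d_dock_office)}
    → {at(office), key_at(k1,kitchen), key_at(k3,kitchen), open(d_dock_office)}
  through step 1 (unlock(d_dock_office)): drop {open(d_dock_office)}, keep {at(office), key_at(k1,kitchen), key_at(k3,kitchen)}, require {have(k3), locked(d_dock_office)}
    → {at(office), have(k3), key_at(k1,kitchen), key_at(k3,kitchen), locked(d_dock_office)}

== RESULT ==
["at(office)", "have(k3)", "key_at(k1,kitchen)", "key_at(k3,kitchen)", "locked(d_dock_office)"]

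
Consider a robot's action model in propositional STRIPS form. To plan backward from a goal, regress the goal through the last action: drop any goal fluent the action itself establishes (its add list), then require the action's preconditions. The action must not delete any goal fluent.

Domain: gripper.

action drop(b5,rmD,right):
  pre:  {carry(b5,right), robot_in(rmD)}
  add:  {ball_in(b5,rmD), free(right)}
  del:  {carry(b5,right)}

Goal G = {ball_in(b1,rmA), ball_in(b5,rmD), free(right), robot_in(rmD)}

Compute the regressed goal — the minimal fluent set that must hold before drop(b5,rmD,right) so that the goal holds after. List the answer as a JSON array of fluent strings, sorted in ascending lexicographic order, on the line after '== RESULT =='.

Regress:
  G ∩ del = {}  (empty — regression defined)
  G \ add = {ball_in(b1,rmA), ball_in(b5,rmD), free(right), robot_in(rmD)} \ {ball_in(b5,rmD), free(right)} = {ball_in(b1,rmA), robot_in(rmD)}
  ∪ pre   = {ball_in(b1,rmA), robot_in(rmD)} ∪ {carry(b5,right), robot_in(rmD)}
          = {ball_in(b1,rmA), carry(b5,right), robot_in(rmD)}

== RESULT ==
["ball_in(b1,rmA)", "carry(b5,right)", "robot_in(rmD)"]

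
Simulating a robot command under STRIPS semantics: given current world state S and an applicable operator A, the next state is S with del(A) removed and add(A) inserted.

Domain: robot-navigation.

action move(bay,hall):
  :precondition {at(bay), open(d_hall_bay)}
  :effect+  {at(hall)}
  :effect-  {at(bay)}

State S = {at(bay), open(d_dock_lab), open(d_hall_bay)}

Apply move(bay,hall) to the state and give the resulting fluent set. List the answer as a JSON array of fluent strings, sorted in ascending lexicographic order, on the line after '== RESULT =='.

Progress:
  pre ⊆ S: {at(bay), open(d_hall_bay)} ⊆ S  — applicable
  S \ del = {open(d_dock_lab), open(d_hall_bay)}
  ∪ add   = {at(hall), open(d_dock_lab), open(d_hall_bay)}

== RESULT ==
["at(hall)", "open(d_dock_lab)", "open(d_hall_bay)"]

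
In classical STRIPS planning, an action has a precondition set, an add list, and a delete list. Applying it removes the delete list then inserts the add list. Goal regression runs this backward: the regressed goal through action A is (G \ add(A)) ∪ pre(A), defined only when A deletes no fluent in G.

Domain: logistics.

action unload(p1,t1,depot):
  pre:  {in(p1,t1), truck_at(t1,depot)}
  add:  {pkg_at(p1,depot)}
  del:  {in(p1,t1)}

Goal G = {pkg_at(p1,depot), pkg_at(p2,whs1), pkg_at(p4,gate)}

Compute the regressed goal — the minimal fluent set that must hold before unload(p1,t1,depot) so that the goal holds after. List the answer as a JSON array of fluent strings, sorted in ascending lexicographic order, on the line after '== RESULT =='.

Regress:
  G ∩ del = {}  (empty — regression defined)
  G \ add = {pkg_at(p1,depot), pkg_at(p2,whs1), pkg_at(p4,gate)} \ {pkg_at(p1,depot)} = {pkg_at(p2,whs1), pkg_at(p4,gate)}
  ∪ pre   = {pkg_at(p2,whs1), pkg_at(p4,gate)} ∪ {in(p1,t1), truck_at(t1,depot)}
          = {in(p1,t1), pkg_at(p2,whs1), pkg_at(p4,gate), truck_at(t1,depot)}

== RESULT ==
["in(p1,t1)", "pkg_at(p2,whs1)", "pkg_at(p4,gate)", "truck_at(t1,depot)"]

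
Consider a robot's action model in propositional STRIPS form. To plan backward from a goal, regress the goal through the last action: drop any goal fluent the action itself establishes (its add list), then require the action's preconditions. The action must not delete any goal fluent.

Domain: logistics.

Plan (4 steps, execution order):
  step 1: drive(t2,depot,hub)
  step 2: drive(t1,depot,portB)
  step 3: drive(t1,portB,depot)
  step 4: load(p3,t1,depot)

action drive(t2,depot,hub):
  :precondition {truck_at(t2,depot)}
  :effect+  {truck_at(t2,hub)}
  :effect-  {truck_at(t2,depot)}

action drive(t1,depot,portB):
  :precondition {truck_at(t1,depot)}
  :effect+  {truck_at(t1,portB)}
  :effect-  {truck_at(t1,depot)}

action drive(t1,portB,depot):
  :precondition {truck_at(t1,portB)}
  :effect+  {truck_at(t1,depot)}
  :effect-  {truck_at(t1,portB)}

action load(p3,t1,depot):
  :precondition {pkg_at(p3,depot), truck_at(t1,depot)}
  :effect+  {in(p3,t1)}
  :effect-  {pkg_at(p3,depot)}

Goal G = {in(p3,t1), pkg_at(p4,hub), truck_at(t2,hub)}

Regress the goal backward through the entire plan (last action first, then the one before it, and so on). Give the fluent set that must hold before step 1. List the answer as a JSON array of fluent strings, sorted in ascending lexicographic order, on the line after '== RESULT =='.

Regress step by step:
  through step 4 (load(p3,t1,depot)): drop {in(p3,t1)}, keep {pkg_at(p4,hub), truck_at(t2,hub)}, require {pkg_at(p3,depot), truck_at(t1,depot)}
    → {pkg_at(p3,depot), pkg_at(p4,hub), truck_at(t1,depot), truck_at(t2,hub)}
  through step 3 (drive(t1,portB,depot)): drop {truck_at(t1,depot)}, keep {pkg_at(p3,depot), pkg_at(p4,hub), truck_at(t2,hub)}, require {truck_at(t1,portB)}
    → {pkg_at(p3,depot), pkg_at(p4,hub), truck_at(t1,portB), truck_at(t2,hub)}
  through step 2 (drive(t1,depot,portB)): drop {truck_at(t1,portB)}, keep {pkg_at(p3,depot), pkg_at(p4,hub), truck_at(t2,hub)}, require {truck_at(t1,depot)}
    → {pkg_at(p3,depot), pkg_at(p4,hub), truck_at(t1,depot), truck_at(t2,hub)}
  through step 1 (drive(t2,depot,hub)): drop {truck_at(t2,hub)}, keep {pkg_at(p3,depot), pkg_at(p4,hub), truck_at(t1,depot)}, require {truck_at(t2,depot)}
    → {pkg_at(p3,depot), pkg_at(p4,hub), truck_at(t1,depot), truck_at(t2,depot)}

== RESULT ==
["pkg_at(p3,depot)", "pkg_at(p4,hub)", "truck_at(t1,depot)", "truck_at(t2,depot)"]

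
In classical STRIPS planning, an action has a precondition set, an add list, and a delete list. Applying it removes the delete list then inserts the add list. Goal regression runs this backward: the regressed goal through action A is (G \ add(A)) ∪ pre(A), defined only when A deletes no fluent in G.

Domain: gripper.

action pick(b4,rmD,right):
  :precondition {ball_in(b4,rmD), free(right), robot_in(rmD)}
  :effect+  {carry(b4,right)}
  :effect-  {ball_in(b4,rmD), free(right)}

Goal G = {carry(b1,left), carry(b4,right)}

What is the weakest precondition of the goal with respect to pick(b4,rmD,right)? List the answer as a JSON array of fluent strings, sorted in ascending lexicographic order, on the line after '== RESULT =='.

Compute (G \ add) ∪ pre:
  G ∩ del = {}  (empty — regression defined)
  G \ add = {carry(b1,left), carry(b4,right)} \ {carry(b4,right)} = {carry(b1,left)}
  ∪ pre   = {carry(b1,left)} ∪ {ball_in(b4,rmD), free(right), robot_in(rmD)}
          = {ball_in(b4,rmD), carry(b1,left), free(right), robot_in(rmD)}

== RESULT ==
["ball_in(b4,rmD)", "carry(b1,left)", "free(right)", "robot_in(rmD)"]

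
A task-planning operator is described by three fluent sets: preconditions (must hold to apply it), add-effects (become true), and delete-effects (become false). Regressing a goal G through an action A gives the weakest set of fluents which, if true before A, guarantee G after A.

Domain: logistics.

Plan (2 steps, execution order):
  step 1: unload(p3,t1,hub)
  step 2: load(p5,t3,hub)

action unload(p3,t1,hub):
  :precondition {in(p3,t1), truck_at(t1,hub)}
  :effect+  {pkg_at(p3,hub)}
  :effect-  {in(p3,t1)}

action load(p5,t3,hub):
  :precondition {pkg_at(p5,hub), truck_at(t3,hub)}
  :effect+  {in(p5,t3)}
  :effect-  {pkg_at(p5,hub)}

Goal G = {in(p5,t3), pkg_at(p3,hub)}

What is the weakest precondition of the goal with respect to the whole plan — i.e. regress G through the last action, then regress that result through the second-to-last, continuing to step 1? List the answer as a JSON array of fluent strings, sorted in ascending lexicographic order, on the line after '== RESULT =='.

Work backward from the goal:
  through step 2 (load(p5,t3,hub)): drop {in(p5,t3)}, keep {pkg_at(p3,hub)}, require {pkg_at(p5,hub), truck_at(t3,hub)}
    → {pkg_at(p3,hub), pkg_at(p5,hub), truck_at(t3,hub)}
  through step 1 (unload(p3,t1,hub)): drop {pkg_at(p3,hub)}, keep {pkg_at(p5,hub), truck_at(t3,hub)}, require {in(p3,t1), truck_at(t1,hub)}
    → {in(p3,t1), pkg_at(p5,hub), truck_at(t1,hub), truck_at(t3,hub)}

== RESULT ==
["in(p3,t1)", "pkg_at(p5,hub)", "truck_at(t1,hub)", "truck_at(t3,hub)"]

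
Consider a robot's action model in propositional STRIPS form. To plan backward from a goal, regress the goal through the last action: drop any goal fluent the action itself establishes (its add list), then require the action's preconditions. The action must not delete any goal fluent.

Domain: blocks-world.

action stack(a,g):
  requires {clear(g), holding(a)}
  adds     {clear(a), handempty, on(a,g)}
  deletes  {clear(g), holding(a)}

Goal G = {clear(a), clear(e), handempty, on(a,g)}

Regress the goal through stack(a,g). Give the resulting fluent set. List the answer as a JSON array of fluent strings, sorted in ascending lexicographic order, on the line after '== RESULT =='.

Compute (G \ add) ∪ pre:
  G ∩ del = {}  (empty — regression defined)
  G \ add = {clear(a), clear(e), handempty, on(a,g)} \ {clear(a), handempty, on(a,g)} = {clear(e)}
  ∪ pre   = {clear(e)} ∪ {clear(g), holding(a)}
          = {clear(e), clear(g), holding(a)}

== RESULT ==
["clear(e)", "clear(g)", "holding(a)"]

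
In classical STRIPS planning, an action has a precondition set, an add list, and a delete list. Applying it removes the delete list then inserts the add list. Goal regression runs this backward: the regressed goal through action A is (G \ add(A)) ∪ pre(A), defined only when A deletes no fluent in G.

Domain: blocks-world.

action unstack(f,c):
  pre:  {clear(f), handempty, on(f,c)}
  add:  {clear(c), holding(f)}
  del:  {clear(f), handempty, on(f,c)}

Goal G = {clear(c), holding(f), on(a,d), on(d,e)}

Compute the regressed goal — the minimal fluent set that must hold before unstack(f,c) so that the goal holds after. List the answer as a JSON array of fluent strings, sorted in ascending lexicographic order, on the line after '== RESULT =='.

Regress:
  G ∩ del = {}  (empty — regression defined)
  G \ add = {clear(c), holding(f), on(a,d), on(d,e)} \ {clear(c), holding(f)} = {on(a,d), on(d,e)}
  ∪ pre   = {on(a,d), on(d,e)} ∪ {clear(f), handempty, on(f,c)}
          = {clear(f), handempty, on(a,d), on(d,e), on(f,c)}

== RESULT ==
["clear(f)", "handempty", "on(a,d)", "on(d,e)", "on(f,c)"]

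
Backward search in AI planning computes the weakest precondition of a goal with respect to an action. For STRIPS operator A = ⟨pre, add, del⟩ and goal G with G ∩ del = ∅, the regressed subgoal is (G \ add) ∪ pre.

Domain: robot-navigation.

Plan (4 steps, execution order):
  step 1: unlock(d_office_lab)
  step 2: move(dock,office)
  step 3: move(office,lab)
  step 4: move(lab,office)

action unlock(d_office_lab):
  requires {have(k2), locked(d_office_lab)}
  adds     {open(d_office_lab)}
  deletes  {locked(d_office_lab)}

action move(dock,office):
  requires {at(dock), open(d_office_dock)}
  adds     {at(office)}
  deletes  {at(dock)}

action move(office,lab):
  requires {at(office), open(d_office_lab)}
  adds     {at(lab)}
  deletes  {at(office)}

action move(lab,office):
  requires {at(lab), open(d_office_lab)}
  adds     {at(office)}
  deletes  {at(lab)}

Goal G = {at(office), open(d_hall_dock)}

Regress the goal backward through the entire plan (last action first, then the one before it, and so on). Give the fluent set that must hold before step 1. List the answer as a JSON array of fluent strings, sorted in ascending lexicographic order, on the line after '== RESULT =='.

Work backward from the goal:
  through step 4 (move(lab,office)): drop {at(office)}, keep {open(d_hall_dock)}, require {at(lab), open(d_office_lab)}
    → {at(lab), open(d_hall_dock), open(d_office_lab)}
  through step 3 (move(office,lab)): drop {at(lab)}, keep {open(d_hall_dock), open(d_office_lab)}, require {at(office), open(d_office_lab)}
    → {at(office), open(d_hall_dock), open(d_office_lab)}
  through step 2 (move(dock,office)): drop {at(office)}, keep {open(d_hall_dock), open(d_office_lab)}, require {at(dock), open(d_office_dock)}
    → {at(dock), open(d_hall_dock), open(d_office_dock), open(d_office_lab)}
  through step 1 (unlock(d_office_lab)): drop {open(d_office_lab)}, keep {at(dock), open(d_hall_dock), open(d_office_dock)}, require {have(k2), locked(d_office_lab)}
    → {at(dock), have(k2), locked(d_office_lab), open(d_hall_dock), open(d_office_dock)}

== RESULT ==
["at(dock)", "have(k2)", "locked(d_office_lab)", "open(d_hall_dock)", "open(d_office_dock)"]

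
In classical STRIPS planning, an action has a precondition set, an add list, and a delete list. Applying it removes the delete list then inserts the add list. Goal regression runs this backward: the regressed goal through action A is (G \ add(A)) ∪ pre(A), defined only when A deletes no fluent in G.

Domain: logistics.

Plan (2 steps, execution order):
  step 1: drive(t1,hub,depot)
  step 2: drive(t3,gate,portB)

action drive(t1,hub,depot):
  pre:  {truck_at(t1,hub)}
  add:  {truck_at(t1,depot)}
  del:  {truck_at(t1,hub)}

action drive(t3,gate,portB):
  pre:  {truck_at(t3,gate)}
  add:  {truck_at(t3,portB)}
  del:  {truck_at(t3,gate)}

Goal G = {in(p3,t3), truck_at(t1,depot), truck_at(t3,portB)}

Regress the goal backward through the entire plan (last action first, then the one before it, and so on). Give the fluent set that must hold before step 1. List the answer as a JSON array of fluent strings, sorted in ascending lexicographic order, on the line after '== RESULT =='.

Work backward from the goal:
  through step 2 (drive(t3,gate,portB)): drop {truck_at(t3,portB)}, keep {in(p3,t3), truck_at(t1,depot)}, require {truck_at(t3,gate)}
    → {in(p3,t3), truck_at(t1,depot), truck_at(t3,gate)}
  through step 1 (drive(t1,hub,depot)): drop {truck_at(t1,depot)}, keep {in(p3,t3), truck_at(t3,gate)}, require {truck_at(t1,hub)}
    → {in(p3,t3), truck_at(t1,hub), truck_at(t3,gate)}

== RESULT ==
["in(p3,t3)", "truck_at(t1,hub)", "truck_at(t3,gate)"]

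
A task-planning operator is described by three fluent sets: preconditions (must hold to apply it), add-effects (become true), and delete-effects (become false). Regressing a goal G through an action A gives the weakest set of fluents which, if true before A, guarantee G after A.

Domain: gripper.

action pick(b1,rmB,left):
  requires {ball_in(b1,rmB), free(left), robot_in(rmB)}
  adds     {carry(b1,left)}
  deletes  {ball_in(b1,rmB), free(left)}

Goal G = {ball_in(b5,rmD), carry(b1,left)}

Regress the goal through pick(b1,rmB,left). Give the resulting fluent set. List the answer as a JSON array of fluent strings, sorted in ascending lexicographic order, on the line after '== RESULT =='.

Compute (G \ add) ∪ pre:
  G ∩ del = {}  (empty — regression defined)
  G \ add = {ball_in(b5,rmD), carry(b1,left)} \ {carry(b1,left)} = {ball_in(b5,rmD)}
  ∪ pre   = {ball_in(b5,rmD)} ∪ {ball_in(b1,rmB), free(left), robot_in(rmB)}
          = {ball_in(b1,rmB), ball_in(b5,rmD), free(left), robot_in(rmB)}

== RESULT ==
["ball_in(b1,rmB)", "ball_in(b5,rmD)", "free(left)", "robot_in(rmB)"]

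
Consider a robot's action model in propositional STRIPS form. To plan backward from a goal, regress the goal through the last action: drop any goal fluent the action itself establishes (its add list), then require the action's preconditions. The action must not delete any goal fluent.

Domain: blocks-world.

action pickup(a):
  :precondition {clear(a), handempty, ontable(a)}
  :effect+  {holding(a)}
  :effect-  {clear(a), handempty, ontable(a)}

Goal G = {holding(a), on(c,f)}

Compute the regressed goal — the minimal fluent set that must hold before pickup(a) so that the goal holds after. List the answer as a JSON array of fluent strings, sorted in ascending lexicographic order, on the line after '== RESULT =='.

Compute (G \ add) ∪ pre:
  G ∩ del = {}  (empty — regression defined)
  G \ add = {holding(a), on(c,f)} \ {holding(a)} = {on(c,f)}
  ∪ pre   = {on(c,f)} ∪ {clear(a), handempty, ontable(a)}
          = {clear(a), handempty, on(c,f), ontable(a)}

== RESULT ==
["clear(a)", "handempty", "on(c,f)", "ontable(a)"]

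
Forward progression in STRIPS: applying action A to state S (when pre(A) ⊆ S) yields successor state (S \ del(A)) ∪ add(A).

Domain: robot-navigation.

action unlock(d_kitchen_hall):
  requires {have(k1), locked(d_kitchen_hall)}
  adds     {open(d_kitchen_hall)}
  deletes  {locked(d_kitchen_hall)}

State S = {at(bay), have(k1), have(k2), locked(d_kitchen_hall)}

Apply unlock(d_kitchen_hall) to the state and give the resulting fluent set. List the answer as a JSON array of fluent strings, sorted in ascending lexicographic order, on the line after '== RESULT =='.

Progress:
  pre ⊆ S: {have(k1), locked(d_kitchen_hall)} ⊆ S  — applicable
  S \ del = {at(bay), have(k1), have(k2)}
  ∪ add   = {at(bay), have(k1), have(k2), open(d_kitchen_hall)}

== RESULT ==
["at(bay)", "have(k1)", "have(k2)", "open(d_kitchen_hall)"]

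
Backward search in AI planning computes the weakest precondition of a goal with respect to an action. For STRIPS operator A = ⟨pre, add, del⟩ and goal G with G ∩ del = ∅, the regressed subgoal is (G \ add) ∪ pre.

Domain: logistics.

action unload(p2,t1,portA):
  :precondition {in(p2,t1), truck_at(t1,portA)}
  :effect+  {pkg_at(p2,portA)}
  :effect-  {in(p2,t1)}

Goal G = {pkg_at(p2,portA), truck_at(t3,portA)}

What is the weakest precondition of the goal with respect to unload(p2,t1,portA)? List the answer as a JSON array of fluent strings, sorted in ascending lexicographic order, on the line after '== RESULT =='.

Compute (G \ add) ∪ pre:
  G ∩ del = {}  (empty — regression defined)
  G \ add = {pkg_at(p2,portA), truck_at(t3,portA)} \ {pkg_at(p2,portA)} = {truck_at(t3,portA)}
  ∪ pre   = {truck_at(t3,portA)} ∪ {in(p2,t1), truck_at(t1,portA)}
          = {in(p2,t1), truck_at(t1,portA), truck_at(t3,portA)}

== RESULT ==
["in(p2,t1)", "truck_at(t1,portA)", "truck_at(t3,portA)"]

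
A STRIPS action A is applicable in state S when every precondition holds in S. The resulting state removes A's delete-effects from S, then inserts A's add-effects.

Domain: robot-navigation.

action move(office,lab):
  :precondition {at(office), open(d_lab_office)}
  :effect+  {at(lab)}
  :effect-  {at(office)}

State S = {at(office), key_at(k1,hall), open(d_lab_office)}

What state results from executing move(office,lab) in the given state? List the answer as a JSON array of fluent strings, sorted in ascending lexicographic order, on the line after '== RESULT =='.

Compute (S \ del) ∪ add:
  pre ⊆ S: {at(office), open(d_lab_office)} ⊆ S  — applicable
  S \ del = {key_at(k1,hall), open(d_lab_office)}
  ∪ add   = {at(lab), key_at(k1,hall), open(d_lab_office)}

== RESULT ==
["at(lab)", "key_at(k1,hall)", "open(d_lab_office)"]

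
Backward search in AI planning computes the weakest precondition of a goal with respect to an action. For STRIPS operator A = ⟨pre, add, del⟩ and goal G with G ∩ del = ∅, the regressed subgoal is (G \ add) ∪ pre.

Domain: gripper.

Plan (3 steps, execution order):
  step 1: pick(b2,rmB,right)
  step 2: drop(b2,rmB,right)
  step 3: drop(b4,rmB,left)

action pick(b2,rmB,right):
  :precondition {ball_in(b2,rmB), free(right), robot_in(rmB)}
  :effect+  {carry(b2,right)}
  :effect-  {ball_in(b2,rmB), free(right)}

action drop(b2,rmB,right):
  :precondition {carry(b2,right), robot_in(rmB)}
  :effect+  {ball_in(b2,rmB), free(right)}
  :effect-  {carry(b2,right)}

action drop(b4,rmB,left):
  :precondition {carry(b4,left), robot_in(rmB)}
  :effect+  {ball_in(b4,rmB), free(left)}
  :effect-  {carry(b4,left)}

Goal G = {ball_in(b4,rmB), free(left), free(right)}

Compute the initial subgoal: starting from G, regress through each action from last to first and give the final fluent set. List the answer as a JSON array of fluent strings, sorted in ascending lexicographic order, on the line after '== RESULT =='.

Work backward from the goal:
  through step 3 (drop(b4,rmB,left)): drop {ball_in(b4,rmB), free(left)}, keep {free(right)}, require {carry(b4,left), robot_in(rmB)}
    → {carry(b4,left), free(right), robot_in(rmB)}
  through step 2 (drop(b2,rmB,right)): drop {free(right)}, keep {carry(b4,left), robot_in(rmB)}, require {carry(b2,right), robot_in(rmB)}
    → {carry(b2,right), carry(b4,left), robot_in(rmB)}
  through step 1 (pick(b2,rmB,right)): drop {carry(b2,right)}, keep {carry(b4,left), robot_in(rmB)}, require {ball_in(b2,rmB), free(right), robot_in(rmB)}
    → {ball_in(b2,rmB), carry(b4,left), free(right), robot_in(rmB)}

== RESULT ==
["ball_in(b2,rmB)", "carry(b4,left)", "free(right)", "robot_in(rmB)"]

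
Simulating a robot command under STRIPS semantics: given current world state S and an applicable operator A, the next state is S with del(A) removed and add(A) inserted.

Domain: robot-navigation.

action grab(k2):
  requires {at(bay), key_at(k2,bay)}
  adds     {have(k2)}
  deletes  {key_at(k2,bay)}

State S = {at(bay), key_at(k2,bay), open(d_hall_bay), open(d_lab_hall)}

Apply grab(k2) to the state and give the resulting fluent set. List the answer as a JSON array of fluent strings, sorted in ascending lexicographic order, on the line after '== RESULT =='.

Progress:
  pre ⊆ S: {at(bay), key_at(k2,bay)} ⊆ S  — applicable
  S \ del = {at(bay), open(d_hall_bay), open(d_lab_hall)}
  ∪ add   = {at(bay), have(k2), open(d_hall_bay), open(d_lab_hall)}

== RESULT ==
["at(bay)", "have(k2)", "open(d_hall_bay)", "open(d_lab_hall)"]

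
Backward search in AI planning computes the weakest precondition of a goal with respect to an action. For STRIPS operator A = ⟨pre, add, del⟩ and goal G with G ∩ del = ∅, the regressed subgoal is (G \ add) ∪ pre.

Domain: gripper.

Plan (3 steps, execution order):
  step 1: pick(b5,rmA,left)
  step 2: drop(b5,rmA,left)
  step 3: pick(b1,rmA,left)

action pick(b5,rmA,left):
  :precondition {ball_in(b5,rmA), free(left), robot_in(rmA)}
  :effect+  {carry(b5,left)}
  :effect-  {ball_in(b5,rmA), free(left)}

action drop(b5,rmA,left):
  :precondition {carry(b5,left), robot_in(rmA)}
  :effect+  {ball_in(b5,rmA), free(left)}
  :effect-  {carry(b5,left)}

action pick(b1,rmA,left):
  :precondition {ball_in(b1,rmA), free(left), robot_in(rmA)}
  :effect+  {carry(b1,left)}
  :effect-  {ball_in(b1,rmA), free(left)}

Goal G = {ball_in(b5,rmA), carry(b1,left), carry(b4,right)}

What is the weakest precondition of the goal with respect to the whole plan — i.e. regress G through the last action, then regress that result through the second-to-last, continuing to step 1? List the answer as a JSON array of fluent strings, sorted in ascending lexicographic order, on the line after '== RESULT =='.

Regress step by step:
  through step 3 (pick(b1,rmA,left)): drop {carry(b1,left)}, keep {ball_in(b5,rmA), carry(b4,right)}, require {ball_in(b1,rmA), free(left), robot_in(rmA)}
    → {ball_in(b1,rmA), ball_in(b5,rmA), carry(b4,right), free(left), robot_in(rmA)}
  through step 2 (drop(b5,rmA,left)): drop {ball_in(b5,rmA), free(left)}, keep {ball_in(b1,rmA), carry(b4,right), robot_in(rmA)}, require {carry(b5,left), robot_in(rmA)}
    → {ball_in(b1,rmA), carry(b4,right), carry(b5,left), robot_in(rmA)}
  through step 1 (pick(b5,rmA,left)): drop {carry(b5,left)}, keep {ball_in(b1,rmA), carry(b4,right), robot_in(rmA)}, require {ball_in(b5,rmA), free(left), robot_in(rmA)}
    → {ball_in(b1,rmA), ball_in(b5,rmA), carry(b4,right), free(left), robot_in(rmA)}

== RESULT ==
["ball_in(b1,rmA)", "ball_in(b5,rmA)", "carry(b4,right)", "free(left)", "robot_in(rmA)"]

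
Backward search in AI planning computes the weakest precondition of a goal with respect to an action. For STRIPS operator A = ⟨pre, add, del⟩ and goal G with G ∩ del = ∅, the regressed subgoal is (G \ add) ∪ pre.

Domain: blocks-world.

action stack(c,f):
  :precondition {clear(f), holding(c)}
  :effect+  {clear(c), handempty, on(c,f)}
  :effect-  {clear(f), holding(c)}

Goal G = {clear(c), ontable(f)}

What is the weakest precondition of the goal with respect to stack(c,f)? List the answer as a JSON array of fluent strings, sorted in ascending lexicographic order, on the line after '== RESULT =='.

Compute (G \ add) ∪ pre:
  G ∩ del = {}  (empty — regression defined)
  G \ add = {clear(c), ontable(f)} \ {clear(c), handempty, on(c,f)} = {ontable(f)}
  ∪ pre   = {ontable(f)} ∪ {clear(f), holding(c)}
          = {clear(f), holding(c), ontable(f)}

== RESULT ==
["clear(f)", "holding(c)", "ontable(f)"]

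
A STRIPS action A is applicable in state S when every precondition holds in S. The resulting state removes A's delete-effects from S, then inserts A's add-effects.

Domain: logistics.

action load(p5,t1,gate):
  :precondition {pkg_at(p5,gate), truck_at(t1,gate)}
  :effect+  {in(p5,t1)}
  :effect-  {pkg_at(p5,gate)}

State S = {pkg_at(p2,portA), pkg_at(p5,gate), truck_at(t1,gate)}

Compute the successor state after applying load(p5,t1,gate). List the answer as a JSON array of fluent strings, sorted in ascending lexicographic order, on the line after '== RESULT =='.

Progress:
  pre ⊆ S: {pkg_at(p5,gate), truck_at(t1,gate)} ⊆ S  — applicable
  S \ del = {pkg_at(p2,portA), truck_at(t1,gate)}
  ∪ add   = {in(p5,t1), pkg_at(p2,portA), truck_at(t1,gate)}

== RESULT ==
["in(p5,t1)", "pkg_at(p2,portA)", "truck_at(t1,gate)"]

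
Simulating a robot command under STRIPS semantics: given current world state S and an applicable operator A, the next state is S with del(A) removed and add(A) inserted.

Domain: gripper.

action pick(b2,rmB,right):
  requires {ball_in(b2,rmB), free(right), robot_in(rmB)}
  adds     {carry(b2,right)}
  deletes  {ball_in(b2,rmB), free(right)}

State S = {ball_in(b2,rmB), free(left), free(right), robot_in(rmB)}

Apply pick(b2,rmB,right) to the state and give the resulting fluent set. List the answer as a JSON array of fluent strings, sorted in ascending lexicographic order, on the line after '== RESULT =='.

Progress:
  pre ⊆ S: {ball_in(b2,rmB), free(right), robot_in(rmB)} ⊆ S  — applicable
  S \ del = {free(left), robot_in(rmB)}
  ∪ add   = {carry(b2,right), free(left), robot_in(rmB)}

== RESULT ==
["carry(b2,right)", "free(left)", "robot_in(rmB)"]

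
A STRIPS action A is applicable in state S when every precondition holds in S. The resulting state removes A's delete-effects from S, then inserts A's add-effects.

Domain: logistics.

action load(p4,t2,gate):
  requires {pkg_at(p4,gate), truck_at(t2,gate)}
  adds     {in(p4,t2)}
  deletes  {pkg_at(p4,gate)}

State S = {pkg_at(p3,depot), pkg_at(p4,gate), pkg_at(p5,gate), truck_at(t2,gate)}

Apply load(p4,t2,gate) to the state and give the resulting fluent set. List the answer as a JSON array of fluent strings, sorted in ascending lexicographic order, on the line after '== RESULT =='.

Compute (S \ del) ∪ add:
  pre ⊆ S: {pkg_at(p4,gate), truck_at(t2,gate)} ⊆ S  — applicable
  S \ del = {pkg_at(p3,depot), pkg_at(p5,gate), truck_at(t2,gate)}
  ∪ add   = {in(p4,t2), pkg_at(p3,depot), pkg_at(p5,gate), truck_at(t2,gate)}

== RESULT ==
["in(p4,t2)", "pkg_at(p3,depot)", "pkg_at(p5,gate)", "truck_at(t2,gate)"]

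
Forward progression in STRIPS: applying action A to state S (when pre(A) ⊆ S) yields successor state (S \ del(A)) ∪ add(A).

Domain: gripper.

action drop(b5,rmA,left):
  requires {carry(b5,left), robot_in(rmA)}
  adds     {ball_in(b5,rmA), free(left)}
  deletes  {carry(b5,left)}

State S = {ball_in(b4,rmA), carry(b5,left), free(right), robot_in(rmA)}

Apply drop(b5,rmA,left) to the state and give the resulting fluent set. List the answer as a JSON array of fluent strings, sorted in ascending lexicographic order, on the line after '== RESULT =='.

Compute (S \ del) ∪ add:
  pre ⊆ S: {carry(b5,left), robot_in(rmA)} ⊆ S  — applicable
  S \ del = {ball_in(b4,rmA), free(right), robot_in(rmA)}
  ∪ add   = {ball_in(b4,rmA), ball_in(b5,rmA), free(left), free(right), robot_in(rmA)}

== RESULT ==
["ball_in(b4,rmA)", "ball_in(b5,rmA)", "free(left)", "free(right)", "robot_in(rmA)"]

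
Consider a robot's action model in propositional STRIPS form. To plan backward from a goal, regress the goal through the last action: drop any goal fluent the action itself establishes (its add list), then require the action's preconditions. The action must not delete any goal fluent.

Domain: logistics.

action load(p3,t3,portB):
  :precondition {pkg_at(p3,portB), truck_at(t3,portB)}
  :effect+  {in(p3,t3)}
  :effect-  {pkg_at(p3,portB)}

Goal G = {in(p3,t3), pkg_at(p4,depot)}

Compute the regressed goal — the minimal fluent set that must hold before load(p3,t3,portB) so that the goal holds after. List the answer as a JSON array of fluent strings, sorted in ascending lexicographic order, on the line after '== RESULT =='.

Compute (G \ add) ∪ pre:
  G ∩ del = {}  (empty — regression defined)
  G \ add = {in(p3,t3), pkg_at(p4,depot)} \ {in(p3,t3)} = {pkg_at(p4,depot)}
  ∪ pre   = {pkg_at(p4,depot)} ∪ {pkg_at(p3,portB), truck_at(t3,portB)}
          = {pkg_at(p3,portB), pkg_at(p4,depot), truck_at(t3,portB)}

== RESULT ==
["pkg_at(p3,portB)", "pkg_at(p4,depot)", "truck_at(t3,portB)"]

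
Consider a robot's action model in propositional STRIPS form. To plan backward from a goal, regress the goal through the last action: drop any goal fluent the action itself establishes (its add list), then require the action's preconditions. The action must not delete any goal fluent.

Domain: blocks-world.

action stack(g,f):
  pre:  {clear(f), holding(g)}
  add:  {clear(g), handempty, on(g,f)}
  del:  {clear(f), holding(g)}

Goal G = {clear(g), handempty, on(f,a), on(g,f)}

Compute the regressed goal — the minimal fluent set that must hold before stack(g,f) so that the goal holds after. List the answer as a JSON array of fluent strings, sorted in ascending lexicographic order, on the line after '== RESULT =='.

Compute (G \ add) ∪ pre:
  G ∩ del = {}  (empty — regression defined)
  G \ add = {clear(g), handempty, on(f,a), on(g,f)} \ {clear(g), handempty, on(g,f)} = {on(f,a)}
  ∪ pre   = {on(f,a)} ∪ {clear(f), holding(g)}
          = {clear(f), holding(g), on(f,a)}

== RESULT ==
["clear(f)", "holding(g)", "on(f,a)"]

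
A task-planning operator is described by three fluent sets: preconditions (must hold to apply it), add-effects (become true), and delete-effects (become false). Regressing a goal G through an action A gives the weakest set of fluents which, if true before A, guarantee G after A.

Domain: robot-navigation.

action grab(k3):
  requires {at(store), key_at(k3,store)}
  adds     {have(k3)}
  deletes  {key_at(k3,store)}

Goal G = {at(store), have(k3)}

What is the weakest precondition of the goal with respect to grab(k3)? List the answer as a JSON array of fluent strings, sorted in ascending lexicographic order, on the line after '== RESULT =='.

Compute (G \ add) ∪ pre:
  G ∩ del = {}  (empty — regression defined)
  G \ add = {at(store), have(k3)} \ {have(k3)} = {at(store)}
  ∪ pre   = {at(store)} ∪ {at(store), key_at(k3,store)}
          = {at(store), key_at(k3,store)}

== RESULT ==
["at(store)", "key_at(k3,store)"]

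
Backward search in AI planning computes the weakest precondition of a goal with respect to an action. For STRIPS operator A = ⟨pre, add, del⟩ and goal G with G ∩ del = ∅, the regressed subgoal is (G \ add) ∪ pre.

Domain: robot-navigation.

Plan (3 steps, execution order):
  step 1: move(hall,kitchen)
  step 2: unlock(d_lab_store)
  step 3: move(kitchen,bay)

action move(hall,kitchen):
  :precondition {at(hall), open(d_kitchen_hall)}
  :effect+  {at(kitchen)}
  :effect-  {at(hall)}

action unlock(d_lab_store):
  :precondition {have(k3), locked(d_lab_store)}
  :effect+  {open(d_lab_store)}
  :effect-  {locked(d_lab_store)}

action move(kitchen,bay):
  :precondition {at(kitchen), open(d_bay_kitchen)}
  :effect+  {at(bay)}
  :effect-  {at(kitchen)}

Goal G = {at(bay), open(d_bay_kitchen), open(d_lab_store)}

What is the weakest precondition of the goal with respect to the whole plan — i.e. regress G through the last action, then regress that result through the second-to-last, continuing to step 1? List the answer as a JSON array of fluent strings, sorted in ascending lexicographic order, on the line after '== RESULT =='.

Regress step by step:
  through step 3 (move(kitchen,bay)): drop {at(bay)}, keep {open(d_bay_kitchen), open(d_lab_store)}, require {at(kitchen), open(d_bay_kitchen)}
    → {at(kitchen), open(d_bay_kitchen), open(d_lab_store)}
  through step 2 (unlock(d_lab_store)): drop {open(d_lab_store)}, keep {at(kitchen), open(d_bay_kitchen)}, require {have(k3), locked(d_lab_store)}
    → {at(kitchen), have(k3), locked(d_lab_store), open(d_bay_kitchen)}
  through step 1 (move(hall,kitchen)): drop {at(kitchen)}, keep {have(k3), locked(d_lab_store), open(d_bay_kitchen)}, require {at(hall), open(d_kitchen_hall)}
    → {at(hall), have(k3), locked(d_lab_store), open(d_bay_kitchen), open(d_kitchen_hall)}

== RESULT ==
["at(hall)", "have(k3)", "locked(d_lab_store)", "open(d_bay_kitchen)", "open(d_kitchen_hall)"]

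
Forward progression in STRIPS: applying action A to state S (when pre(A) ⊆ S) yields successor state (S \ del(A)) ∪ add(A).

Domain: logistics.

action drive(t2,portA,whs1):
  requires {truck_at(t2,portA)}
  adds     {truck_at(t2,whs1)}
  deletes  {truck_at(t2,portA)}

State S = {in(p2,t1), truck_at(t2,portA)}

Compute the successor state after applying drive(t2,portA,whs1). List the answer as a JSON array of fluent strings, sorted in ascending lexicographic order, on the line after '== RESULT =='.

Progress:
  pre ⊆ S: {truck_at(t2,portA)} ⊆ S  — applicable
  S \ del = {in(p2,t1)}
  ∪ add   = {in(p2,t1), truck_at(t2,whs1)}

== RESULT ==
["in(p2,t1)", "truck_at(t2,whs1)"]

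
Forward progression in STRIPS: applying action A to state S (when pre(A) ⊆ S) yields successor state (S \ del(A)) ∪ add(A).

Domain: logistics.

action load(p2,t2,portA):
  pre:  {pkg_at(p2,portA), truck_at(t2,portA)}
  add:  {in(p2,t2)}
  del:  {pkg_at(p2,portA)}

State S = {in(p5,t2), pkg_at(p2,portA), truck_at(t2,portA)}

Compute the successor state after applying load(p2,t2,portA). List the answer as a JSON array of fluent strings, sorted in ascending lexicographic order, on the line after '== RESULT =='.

Compute (S \ del) ∪ add:
  pre ⊆ S: {pkg_at(p2,portA), truck_at(t2,portA)} ⊆ S  — applicable
  S \ del = {in(p5,t2), truck_at(t2,portA)}
  ∪ add   = {in(p2,t2), in(p5,t2), truck_at(t2,portA)}

== RESULT ==
["in(p2,t2)", "in(p5,t2)", "truck_at(t2,portA)"]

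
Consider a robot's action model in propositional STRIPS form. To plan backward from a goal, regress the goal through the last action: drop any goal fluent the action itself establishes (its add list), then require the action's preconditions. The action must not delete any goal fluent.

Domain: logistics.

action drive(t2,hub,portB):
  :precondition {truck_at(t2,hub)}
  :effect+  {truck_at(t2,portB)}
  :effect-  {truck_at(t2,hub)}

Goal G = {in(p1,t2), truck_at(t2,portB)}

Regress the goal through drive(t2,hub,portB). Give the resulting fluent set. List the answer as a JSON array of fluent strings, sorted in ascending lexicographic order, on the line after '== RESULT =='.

Compute (G \ add) ∪ pre:
  G ∩ del = {}  (empty — regression defined)
  G \ add = {in(p1,t2), truck_at(t2,portB)} \ {truck_at(t2,portB)} = {in(p1,t2)}
  ∪ pre   = {in(p1,t2)} ∪ {truck_at(t2,hub)}
          = {in(p1,t2), truck_at(t2,hub)}

== RESULT ==
["in(p1,t2)", "truck_at(t2,hub)"]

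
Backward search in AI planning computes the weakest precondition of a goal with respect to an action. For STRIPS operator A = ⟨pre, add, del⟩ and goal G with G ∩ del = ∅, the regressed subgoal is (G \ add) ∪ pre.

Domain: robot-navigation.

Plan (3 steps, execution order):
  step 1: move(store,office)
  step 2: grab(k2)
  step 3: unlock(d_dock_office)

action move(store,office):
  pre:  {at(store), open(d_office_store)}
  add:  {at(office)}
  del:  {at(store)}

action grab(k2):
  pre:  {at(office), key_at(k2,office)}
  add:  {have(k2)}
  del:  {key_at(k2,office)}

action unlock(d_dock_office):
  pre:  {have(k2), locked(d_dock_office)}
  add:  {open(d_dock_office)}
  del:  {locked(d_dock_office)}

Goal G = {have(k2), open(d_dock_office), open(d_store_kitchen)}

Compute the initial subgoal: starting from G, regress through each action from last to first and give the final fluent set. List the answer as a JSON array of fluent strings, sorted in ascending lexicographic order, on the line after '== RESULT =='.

Work backward from the goal:
  through step 3 (unlock(d_dock_office)): drop {open(d_dock_office)}, keep {have(k2), open(d_store_kitchen)}, require {have(k2), locked(d_dock_office)}
    → {have(k2), locked(d_dock_office), open(d_store_kitchen)}
  through step 2 (grab(k2)): drop {have(k2)}, keep {locked(d_dock_office), open(d_store_kitchen)}, require {at(office), key_at(k2,office)}
    → {at(office), key_at(k2,office), locked(d_dock_office), open(d_store_kitchen)}
  through step 1 (move(store,office)): drop {at(office)}, keep {key_at(k2,office), locked(d_dock_office), open(d_store_kitchen)}, require {at(store), open(d_office_store)}
    → {at(store), key_at(k2,office), locked(d_dock_office), open(d_office_store), open(d_store_kitchen)}

== RESULT ==
["at(store)", "key_at(k2,office)", "locked(d_dock_office)", "open(d_office_store)", "open(d_store_kitchen)"]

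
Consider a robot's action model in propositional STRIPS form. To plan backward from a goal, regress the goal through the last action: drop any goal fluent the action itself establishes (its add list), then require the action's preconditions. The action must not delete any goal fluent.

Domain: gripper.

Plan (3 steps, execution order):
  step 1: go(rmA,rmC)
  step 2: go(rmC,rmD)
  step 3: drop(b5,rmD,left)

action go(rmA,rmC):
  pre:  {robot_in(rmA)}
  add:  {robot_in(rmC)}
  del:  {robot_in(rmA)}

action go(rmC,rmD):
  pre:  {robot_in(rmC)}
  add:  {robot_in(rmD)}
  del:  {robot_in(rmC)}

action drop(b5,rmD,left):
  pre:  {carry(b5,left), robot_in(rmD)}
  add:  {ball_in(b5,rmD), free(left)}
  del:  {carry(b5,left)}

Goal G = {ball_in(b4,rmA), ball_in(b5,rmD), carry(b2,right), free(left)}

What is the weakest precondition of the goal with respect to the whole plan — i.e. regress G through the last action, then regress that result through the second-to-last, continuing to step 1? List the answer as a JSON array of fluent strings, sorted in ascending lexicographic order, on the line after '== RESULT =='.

Work backward from the goal:
  through step 3 (drop(b5,rmD,left)): drop {ball_in(b5,rmD), free(left)}, keep {ball_in(b4,rmA), carry(b2,right)}, require {carry(b5,left), robot_in(rmD)}
    → {ball_in(b4,rmA), carry(b2,right), carry(b5,left), robot_in(rmD)}
  through step 2 (go(rmC,rmD)): drop {robot_in(rmD)}, keep {ball_in(b4,rmA), carry(b2,right), carry(b5,left)}, require {robot_in(rmC)}
    → {ball_in(b4,rmA), carry(b2,right), carry(b5,left), robot_in(rmC)}
  through step 1 (go(rmA,rmC)): drop {robot_in(rmC)}, keep {ball_in(b4,rmA), carry(b2,right), carry(b5,left)}, require {robot_in(rmA)}
    → {ball_in(b4,rmA), carry(b2,right), carry(b5,left), robot_in(rmA)}

== RESULT ==
["ball_in(b4,rmA)", "carry(b2,right)", "carry(b5,left)", "robot_in(rmA)"]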